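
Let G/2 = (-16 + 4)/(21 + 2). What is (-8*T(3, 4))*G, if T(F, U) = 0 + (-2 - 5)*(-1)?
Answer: 1344/23 ≈ 58.435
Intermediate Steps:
T(F, U) = 7 (T(F, U) = 0 - 7*(-1) = 0 + 7 = 7)
G = -24/23 (G = 2*((-16 + 4)/(21 + 2)) = 2*(-12/23) = -24/23 ≈ -1.0435)
(-8*T(3, 4))*G = -8*7*(-24/23) = -56*(-24/23) = 1344/23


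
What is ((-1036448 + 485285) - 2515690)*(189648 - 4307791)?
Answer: 12629739213979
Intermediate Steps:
((-1036448 + 485285) - 2515690)*(189648 - 4307791) = (-551163 - 2515690)*(-4118143) = -3066853*(-4118143) = 12629739213979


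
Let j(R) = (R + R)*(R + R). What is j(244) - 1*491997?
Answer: -253853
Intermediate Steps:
j(R) = 4*R² (j(R) = (2*R)*(2*R) = 4*R²)
j(244) - 1*491997 = 4*244² - 1*491997 = 4*59536 - 491997 = 238144 - 491997 = -253853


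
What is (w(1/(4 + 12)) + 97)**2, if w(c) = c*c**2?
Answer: 157857619969/16777216 ≈ 9409.0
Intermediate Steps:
w(c) = c**3
(w(1/(4 + 12)) + 97)**2 = ((1/(4 + 12))**3 + 97)**2 = ((1/16)**3 + 97)**2 = (1/4096 + 97)**2 = (397313/4096)**2 = 157857619969/16777216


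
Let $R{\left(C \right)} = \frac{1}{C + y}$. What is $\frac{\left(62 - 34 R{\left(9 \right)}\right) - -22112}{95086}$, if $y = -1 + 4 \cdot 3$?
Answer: $\frac{221723}{950860} \approx 0.23318$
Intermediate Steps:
$y = 11$ ($y = -1 + 12 = 11$)
$R{\left(C \right)} = \frac{1}{11 + C}$ ($R{\left(C \right)} = \frac{1}{C + 11} = \frac{1}{11 + C}$)
$\frac{\left(62 - 34 R{\left(9 \right)}\right) - -22112}{95086} = \frac{\left(62 - \frac{34}{11 + 9}\right) - -22112}{95086} = \left(\left(62 - \frac{34}{20}\right) + 22112\right) \frac{1}{95086} = \left(\left(62 - \frac{17}{10}\right) + 22112\right) \frac{1}{95086} = \left(\frac{603}{10} + 22112\right) \frac{1}{95086} = \frac{221723}{10} \cdot \frac{1}{95086} = \frac{221723}{950860}$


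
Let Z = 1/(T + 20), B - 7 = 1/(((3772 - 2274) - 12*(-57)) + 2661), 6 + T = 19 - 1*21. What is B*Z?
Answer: 16951/29058 ≈ 0.58335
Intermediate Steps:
T = -8 (T = -6 + (19 - 1*21) = -6 + (19 - 21) = -6 - 2 = -8)
B = 33902/4843 (B = 7 + 1/(((3772 - 2274) - 12*(-57)) + 2661) = 7 + 1/((1498 + 684) + 2661) = 7 + 1/(2182 + 2661) = 7 + 1/4843 = 33902/4843 ≈ 7.0002)
Z = 1/12 (Z = 1/(-8 + 20) = 1/12 ≈ 0.083333)
B*Z = (33902/4843)*(1/12) = 16951/29058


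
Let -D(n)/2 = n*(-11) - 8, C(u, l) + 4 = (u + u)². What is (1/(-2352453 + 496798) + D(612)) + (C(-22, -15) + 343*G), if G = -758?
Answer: -453859811211/1855655 ≈ -2.4458e+5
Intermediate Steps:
C(u, l) = -4 + 4*u² (C(u, l) = -4 + (u + u)² = -4 + (2*u)² = -4 + 4*u²)
D(n) = 16 + 22*n (D(n) = -2*(n*(-11) - 8) = -2*(-11*n - 8) = -2*(-8 - 11*n) = 16 + 22*n)
(1/(-2352453 + 496798) + D(612)) + (C(-22, -15) + 343*G) = (1/(-2352453 + 496798) + (16 + 22*612)) + ((-4 + 4*(-22)²) + 343*(-758)) = (1/(-1855655) + (16 + 13464)) + ((-4 + 4*484) - 259994) = (-1/1855655 + 13480) + ((-4 + 1936) - 259994) = 25014229399/1855655 + (1932 - 259994) = 25014229399/1855655 - 258062 = -453859811211/1855655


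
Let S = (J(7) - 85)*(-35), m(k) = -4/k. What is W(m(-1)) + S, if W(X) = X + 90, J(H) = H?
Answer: 2824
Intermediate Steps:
W(X) = 90 + X
S = 2730 (S = (7 - 85)*(-35) = -78*(-35) = 2730)
W(m(-1)) + S = (90 - 4/(-1)) + 2730 = (90 - 4*(-1)) + 2730 = (90 + 4) + 2730 = 94 + 2730 = 2824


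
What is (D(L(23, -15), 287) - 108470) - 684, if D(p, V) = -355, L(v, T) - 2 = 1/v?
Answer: -109509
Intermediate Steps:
L(v, T) = 2 + 1/v
(D(L(23, -15), 287) - 108470) - 684 = (-355 - 108470) - 684 = -108825 - 684 = -109509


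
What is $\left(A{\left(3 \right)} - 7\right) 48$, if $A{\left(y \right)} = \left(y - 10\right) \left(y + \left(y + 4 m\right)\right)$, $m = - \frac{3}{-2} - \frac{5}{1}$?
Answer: $2352$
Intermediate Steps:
$m = - \frac{7}{2}$ ($m = \left(-3\right) \left(- \frac{1}{2}\right) - 5 = \frac{3}{2} - 5 = - \frac{7}{2} \approx -3.5$)
$A{\left(y \right)} = \left(-14 + 2 y\right) \left(-10 + y\right)$ ($A{\left(y \right)} = \left(y - 10\right) \left(y + \left(y + 4 \left(- \frac{7}{2}\right)\right)\right) = \left(y - 10\right) \left(y + \left(y - 14\right)\right) = \left(y - 10\right) \left(y + \left(-14 + y\right)\right) = \left(-10 + y\right) \left(-14 + 2 y\right) = \left(-14 + 2 y\right) \left(-10 + y\right)$)
$\left(A{\left(3 \right)} - 7\right) 48 = \left(\left(140 - 102 + 2 \cdot 3^{2}\right) - 7\right) 48 = \left(\left(140 - 102 + 2 \cdot 9\right) - 7\right) 48 = \left(\left(140 - 102 + 18\right) - 7\right) 48 = \left(56 - 7\right) 48 = 49 \cdot 48 = 2352$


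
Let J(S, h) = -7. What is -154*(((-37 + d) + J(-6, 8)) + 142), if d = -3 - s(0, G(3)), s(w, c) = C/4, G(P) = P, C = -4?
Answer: -14784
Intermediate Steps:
s(w, c) = -1 (s(w, c) = -4/4 = -4*1/4 = -1)
d = -2 (d = -3 - 1*(-1) = -3 + 1 = -2)
-154*(((-37 + d) + J(-6, 8)) + 142) = -154*(((-37 - 2) - 7) + 142) = -154*((-39 - 7) + 142) = -154*(-46 + 142) = -154*96 = -14784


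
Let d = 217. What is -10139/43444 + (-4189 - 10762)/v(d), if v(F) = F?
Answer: -651731407/9427348 ≈ -69.132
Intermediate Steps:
-10139/43444 + (-4189 - 10762)/v(d) = -10139/43444 + (-4189 - 10762)/217 = -10139*1/43444 - 14951*1/217 = -10139/43444 - 14951/217 = -651731407/9427348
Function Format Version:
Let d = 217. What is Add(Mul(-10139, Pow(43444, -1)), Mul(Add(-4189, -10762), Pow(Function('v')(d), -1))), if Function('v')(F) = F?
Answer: Rational(-651731407, 9427348) ≈ -69.132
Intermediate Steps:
Add(Mul(-10139, Pow(43444, -1)), Mul(Add(-4189, -10762), Pow(Function('v')(d), -1))) = Add(Mul(-10139, Pow(43444, -1)), Mul(Add(-4189, -10762), Pow(217, -1))) = Add(Mul(-10139, Rational(1, 43444)), Mul(-14951, Rational(1, 217))) = Add(Rational(-10139, 43444), Rational(-14951, 217)) = Rational(-651731407, 9427348)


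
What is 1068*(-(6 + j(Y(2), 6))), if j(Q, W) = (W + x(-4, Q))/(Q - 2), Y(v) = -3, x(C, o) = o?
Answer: -28836/5 ≈ -5767.2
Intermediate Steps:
j(Q, W) = (Q + W)/(-2 + Q) (j(Q, W) = (W + Q)/(Q - 2) = (Q + W)/(-2 + Q))
1068*(-(6 + j(Y(2), 6))) = 1068*(-(6 + (-3 + 6)/(-2 - 3))) = 1068*(-(6 + 3/(-5))) = 1068*(-(6 - 1/5*3)) = 1068*(-(6 - 3/5)) = 1068*(-1*27/5) = 1068*(-27/5) = -28836/5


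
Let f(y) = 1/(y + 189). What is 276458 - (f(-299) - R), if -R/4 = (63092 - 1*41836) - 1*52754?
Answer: 44269501/110 ≈ 4.0245e+5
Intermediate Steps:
f(y) = 1/(189 + y)
R = 125992 (R = -4*((63092 - 1*41836) - 1*52754) = -4*((63092 - 41836) - 52754) = -4*(21256 - 52754) = -4*(-31498) = 125992)
276458 - (f(-299) - R) = 276458 - (1/(189 - 299) - 1*125992) = 276458 - (1/(-110) - 125992) = 276458 - (-1/110 - 125992) = 276458 - 1*(-13859121/110) = 276458 + 13859121/110 = 44269501/110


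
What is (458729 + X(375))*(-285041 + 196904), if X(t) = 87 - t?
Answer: -40405614417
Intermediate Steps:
(458729 + X(375))*(-285041 + 196904) = (458729 + (87 - 1*375))*(-285041 + 196904) = (458729 + (87 - 375))*(-88137) = (458729 - 288)*(-88137) = 458441*(-88137) = -40405614417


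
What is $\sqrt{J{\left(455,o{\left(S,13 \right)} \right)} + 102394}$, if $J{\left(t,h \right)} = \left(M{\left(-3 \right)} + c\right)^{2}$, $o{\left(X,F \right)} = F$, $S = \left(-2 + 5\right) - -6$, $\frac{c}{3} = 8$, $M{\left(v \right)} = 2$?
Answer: $\sqrt{103070} \approx 321.04$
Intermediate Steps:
$c = 24$ ($c = 3 \cdot 8 = 24$)
$S = 9$ ($S = 3 + 6 = 9$)
$J{\left(t,h \right)} = 676$ ($J{\left(t,h \right)} = \left(2 + 24\right)^{2} = 26^{2} = 676$)
$\sqrt{J{\left(455,o{\left(S,13 \right)} \right)} + 102394} = \sqrt{676 + 102394} = \sqrt{103070}$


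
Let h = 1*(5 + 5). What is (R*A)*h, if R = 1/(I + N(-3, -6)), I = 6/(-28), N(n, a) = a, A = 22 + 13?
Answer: -4900/87 ≈ -56.322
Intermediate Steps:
A = 35
h = 10 (h = 1*10 = 10)
I = -3/14 (I = 6*(-1/28) = -3/14 ≈ -0.21429)
R = -14/87 (R = 1/(-3/14 - 6) = 1/(-87/14) = -14/87 ≈ -0.16092)
(R*A)*h = -14/87*35*10 = -490/87*10 = -4900/87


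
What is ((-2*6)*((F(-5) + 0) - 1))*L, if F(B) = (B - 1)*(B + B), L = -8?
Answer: 5664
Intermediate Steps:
F(B) = 2*B*(-1 + B) (F(B) = (-1 + B)*(2*B) = 2*B*(-1 + B))
((-2*6)*((F(-5) + 0) - 1))*L = ((-2*6)*((2*(-5)*(-1 - 5) + 0) - 1))*(-8) = -12*((2*(-5)*(-6) + 0) - 1)*(-8) = -12*((60 + 0) - 1)*(-8) = -12*(60 - 1)*(-8) = -12*59*(-8) = -708*(-8) = 5664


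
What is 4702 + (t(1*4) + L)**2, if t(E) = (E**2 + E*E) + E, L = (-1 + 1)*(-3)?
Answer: 5998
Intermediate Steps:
L = 0 (L = 0*(-3) = 0)
t(E) = E + 2*E**2 (t(E) = (E**2 + E**2) + E = 2*E**2 + E = E + 2*E**2)
4702 + (t(1*4) + L)**2 = 4702 + ((1*4)*(1 + 2*(1*4)) + 0)**2 = 4702 + (4*(1 + 2*4) + 0)**2 = 4702 + (4*(1 + 8) + 0)**2 = 4702 + (4*9 + 0)**2 = 4702 + (36 + 0)**2 = 4702 + 36**2 = 4702 + 1296 = 5998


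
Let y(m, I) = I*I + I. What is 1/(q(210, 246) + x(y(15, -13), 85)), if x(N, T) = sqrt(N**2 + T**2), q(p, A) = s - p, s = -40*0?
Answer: -210/12539 - sqrt(31561)/12539 ≈ -0.030916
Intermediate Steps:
y(m, I) = I + I**2 (y(m, I) = I**2 + I = I + I**2)
s = 0
q(p, A) = -p (q(p, A) = 0 - p = -p)
1/(q(210, 246) + x(y(15, -13), 85)) = 1/(-1*210 + sqrt((-13*(1 - 13))**2 + 85**2)) = 1/(-210 + sqrt((-13*(-12))**2 + 7225)) = 1/(-210 + sqrt(156**2 + 7225)) = 1/(-210 + sqrt(24336 + 7225)) = 1/(-210 + sqrt(31561))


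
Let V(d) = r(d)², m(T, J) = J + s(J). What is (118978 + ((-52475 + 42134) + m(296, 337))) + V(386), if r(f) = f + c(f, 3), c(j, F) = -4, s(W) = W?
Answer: 255235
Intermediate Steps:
m(T, J) = 2*J (m(T, J) = J + J = 2*J)
r(f) = -4 + f (r(f) = f - 4 = -4 + f)
V(d) = (-4 + d)²
(118978 + ((-52475 + 42134) + m(296, 337))) + V(386) = (118978 + ((-52475 + 42134) + 2*337)) + (-4 + 386)² = (118978 + (-10341 + 674)) + 382² = (118978 - 9667) + 145924 = 109311 + 145924 = 255235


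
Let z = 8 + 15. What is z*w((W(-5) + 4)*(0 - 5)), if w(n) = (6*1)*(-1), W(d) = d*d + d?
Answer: -138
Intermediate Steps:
W(d) = d + d**2 (W(d) = d**2 + d = d + d**2)
z = 23
w(n) = -6 (w(n) = 6*(-1) = -6)
z*w((W(-5) + 4)*(0 - 5)) = 23*(-6) = -138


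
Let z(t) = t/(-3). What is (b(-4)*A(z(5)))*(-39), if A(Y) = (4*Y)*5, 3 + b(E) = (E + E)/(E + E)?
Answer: -2600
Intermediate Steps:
z(t) = -t/3 (z(t) = t*(-1/3) = -t/3)
b(E) = -2 (b(E) = -3 + (E + E)/(E + E) = -3 + (2*E)/((2*E)) = -3 + (2*E)*(1/(2*E)) = -3 + 1 = -2)
A(Y) = 20*Y
(b(-4)*A(z(5)))*(-39) = -40*(-1/3*5)*(-39) = -40*(-5)/3*(-39) = -2*(-100/3)*(-39) = (200/3)*(-39) = -2600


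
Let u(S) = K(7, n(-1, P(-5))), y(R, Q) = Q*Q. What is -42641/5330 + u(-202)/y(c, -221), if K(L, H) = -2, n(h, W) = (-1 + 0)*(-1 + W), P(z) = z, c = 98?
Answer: -160203057/20024810 ≈ -8.0002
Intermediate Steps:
y(R, Q) = Q²
n(h, W) = 1 - W (n(h, W) = -(-1 + W) = 1 - W)
u(S) = -2
-42641/5330 + u(-202)/y(c, -221) = -42641/5330 - 2/((-221)²) = -42641*1/5330 - 2/48841 = -42641/5330 - 2*1/48841 = -42641/5330 - 2/48841 = -160203057/20024810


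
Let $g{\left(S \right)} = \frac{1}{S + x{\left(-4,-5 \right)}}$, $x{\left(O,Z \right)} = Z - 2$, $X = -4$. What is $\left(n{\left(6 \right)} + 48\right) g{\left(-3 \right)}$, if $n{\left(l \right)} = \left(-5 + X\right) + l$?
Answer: $- \frac{9}{2} \approx -4.5$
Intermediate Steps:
$n{\left(l \right)} = -9 + l$ ($n{\left(l \right)} = \left(-5 - 4\right) + l = -9 + l$)
$x{\left(O,Z \right)} = -2 + Z$
$g{\left(S \right)} = \frac{1}{-7 + S}$ ($g{\left(S \right)} = \frac{1}{S - 7} = \frac{1}{-7 + S}$)
$\left(n{\left(6 \right)} + 48\right) g{\left(-3 \right)} = \frac{\left(-9 + 6\right) + 48}{-7 - 3} = \frac{-3 + 48}{-10} = 45 \left(- \frac{1}{10}\right) = - \frac{9}{2}$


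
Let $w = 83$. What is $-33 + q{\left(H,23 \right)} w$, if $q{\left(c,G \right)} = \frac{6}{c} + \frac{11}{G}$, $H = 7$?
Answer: $\frac{12532}{161} \approx 77.839$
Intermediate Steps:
$-33 + q{\left(H,23 \right)} w = -33 + \left(\frac{6}{7} + \frac{11}{23}\right) 83 = -33 + \frac{215}{161} \cdot 83 = -33 + \frac{17845}{161} = \frac{12532}{161}$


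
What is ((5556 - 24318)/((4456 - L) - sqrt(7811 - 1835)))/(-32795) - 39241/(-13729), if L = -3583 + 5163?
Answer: 1329694388906656/465179351762125 + 28143*sqrt(166)/67765948250 ≈ 2.8585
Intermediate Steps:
L = 1580
((5556 - 24318)/((4456 - L) - sqrt(7811 - 1835)))/(-32795) - 39241/(-13729) = ((5556 - 24318)/((4456 - 1*1580) - sqrt(7811 - 1835)))/(-32795) - 39241/(-13729) = -18762/((4456 - 1580) - sqrt(5976))*(-1/32795) - 39241*(-1/13729) = -18762/(2876 - 6*sqrt(166))*(-1/32795) + 39241/13729 = 18762/(32795*(2876 - 6*sqrt(166))) + 39241/13729 = 39241/13729 + 18762/(32795*(2876 - 6*sqrt(166)))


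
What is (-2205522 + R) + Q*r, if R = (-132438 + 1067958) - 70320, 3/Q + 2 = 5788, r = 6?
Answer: -3877551537/2893 ≈ -1.3403e+6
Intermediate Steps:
Q = 3/5786 (Q = 3/(-2 + 5788) = 3/5786 ≈ 0.00051849)
R = 865200 (R = 935520 - 70320 = 865200)
(-2205522 + R) + Q*r = (-2205522 + 865200) + (3/5786)*6 = -1340322 + 9/2893 = -3877551537/2893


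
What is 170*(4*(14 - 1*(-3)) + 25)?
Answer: 15810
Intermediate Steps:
170*(4*(14 - 1*(-3)) + 25) = 170*(4*(14 + 3) + 25) = 170*(4*17 + 25) = 170*(68 + 25) = 170*93 = 15810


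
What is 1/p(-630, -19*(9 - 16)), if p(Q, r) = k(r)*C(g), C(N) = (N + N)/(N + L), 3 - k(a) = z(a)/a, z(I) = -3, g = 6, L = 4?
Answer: 665/2412 ≈ 0.27570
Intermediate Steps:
k(a) = 3 + 3/a (k(a) = 3 - (-3)/a = 3 + 3/a)
C(N) = 2*N/(4 + N) (C(N) = (N + N)/(N + 4) = (2*N)/(4 + N) = 2*N/(4 + N))
p(Q, r) = 18/5 + 18/(5*r) (p(Q, r) = (3 + 3/r)*(2*6/(4 + 6)) = (3 + 3/r)*(2*6/10) = (3 + 3/r)*(2*6*(⅒)) = (3 + 3/r)*(6/5) = 18/5 + 18/(5*r))
1/p(-630, -19*(9 - 16)) = 1/(18*(1 - 19*(9 - 16))/(5*((-19*(9 - 16))))) = 1/(18*(1 - 19*(-7))/(5*((-19*(-7))))) = 1/((18/5)*(1 + 133)/133) = 1/((18/5)*(1/133)*134) = 1/(2412/665) = 665/2412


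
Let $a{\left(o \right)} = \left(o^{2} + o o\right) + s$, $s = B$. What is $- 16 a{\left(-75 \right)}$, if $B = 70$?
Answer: $-181120$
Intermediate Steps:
$s = 70$
$a{\left(o \right)} = 70 + 2 o^{2}$ ($a{\left(o \right)} = \left(o^{2} + o o\right) + 70 = \left(o^{2} + o^{2}\right) + 70 = 2 o^{2} + 70 = 70 + 2 o^{2}$)
$- 16 a{\left(-75 \right)} = - 16 \left(70 + 2 \left(-75\right)^{2}\right) = - 16 \left(70 + 2 \cdot 5625\right) = - 16 \left(70 + 11250\right) = \left(-16\right) 11320 = -181120$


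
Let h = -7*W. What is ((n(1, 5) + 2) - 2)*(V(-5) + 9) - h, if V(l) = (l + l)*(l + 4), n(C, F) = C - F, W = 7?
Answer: -27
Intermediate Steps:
V(l) = 2*l*(4 + l) (V(l) = (2*l)*(4 + l) = 2*l*(4 + l))
h = -49 (h = -7*7 = -49)
((n(1, 5) + 2) - 2)*(V(-5) + 9) - h = (((1 - 1*5) + 2) - 2)*(2*(-5)*(4 - 5) + 9) - 1*(-49) = (((1 - 5) + 2) - 2)*(2*(-5)*(-1) + 9) + 49 = ((-4 + 2) - 2)*(10 + 9) + 49 = (-2 - 2)*19 + 49 = -4*19 + 49 = -76 + 49 = -27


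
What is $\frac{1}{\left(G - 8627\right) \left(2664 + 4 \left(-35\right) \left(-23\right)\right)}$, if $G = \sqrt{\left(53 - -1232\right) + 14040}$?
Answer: $- \frac{8627}{437827286736} - \frac{5 \sqrt{613}}{437827286736} \approx -1.9987 \cdot 10^{-8}$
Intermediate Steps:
$G = 5 \sqrt{613}$ ($G = \sqrt{\left(53 + 1232\right) + 14040} = \sqrt{1285 + 14040} = \sqrt{15325} = 5 \sqrt{613} \approx 123.79$)
$\frac{1}{\left(G - 8627\right) \left(2664 + 4 \left(-35\right) \left(-23\right)\right)} = \frac{1}{\left(5 \sqrt{613} - 8627\right) \left(2664 + 4 \left(-35\right) \left(-23\right)\right)} = \frac{1}{\left(-8627 + 5 \sqrt{613}\right) \left(2664 - -3220\right)} = \frac{1}{\left(-8627 + 5 \sqrt{613}\right) \left(2664 + 3220\right)} = \frac{1}{\left(-8627 + 5 \sqrt{613}\right) 5884} = \frac{1}{-50761268 + 29420 \sqrt{613}}$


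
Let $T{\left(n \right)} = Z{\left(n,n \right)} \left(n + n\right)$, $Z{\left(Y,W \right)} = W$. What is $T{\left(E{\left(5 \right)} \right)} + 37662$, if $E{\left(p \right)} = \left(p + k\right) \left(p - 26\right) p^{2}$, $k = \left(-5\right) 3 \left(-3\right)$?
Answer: $1378162662$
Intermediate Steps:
$k = 45$ ($k = \left(-15\right) \left(-3\right) = 45$)
$E{\left(p \right)} = p^{2} \left(-26 + p\right) \left(45 + p\right)$ ($E{\left(p \right)} = \left(p + 45\right) \left(p - 26\right) p^{2} = \left(45 + p\right) \left(-26 + p\right) p^{2} = \left(-26 + p\right) \left(45 + p\right) p^{2} = p^{2} \left(-26 + p\right) \left(45 + p\right)$)
$T{\left(n \right)} = 2 n^{2}$ ($T{\left(n \right)} = n \left(n + n\right) = n 2 n = 2 n^{2}$)
$T{\left(E{\left(5 \right)} \right)} + 37662 = 2 \left(5^{2} \left(-1170 + 5^{2} + 19 \cdot 5\right)\right)^{2} + 37662 = 2 \left(25 \left(-1170 + 25 + 95\right)\right)^{2} + 37662 = 2 \left(25 \left(-1050\right)\right)^{2} + 37662 = 2 \left(-26250\right)^{2} + 37662 = 2 \cdot 689062500 + 37662 = 1378125000 + 37662 = 1378162662$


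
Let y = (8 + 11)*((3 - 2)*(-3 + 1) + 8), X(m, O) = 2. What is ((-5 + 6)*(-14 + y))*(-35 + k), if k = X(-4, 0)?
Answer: -3300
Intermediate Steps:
k = 2
y = 114 (y = 19*(1*(-2) + 8) = 19*(-2 + 8) = 19*6 = 114)
((-5 + 6)*(-14 + y))*(-35 + k) = ((-5 + 6)*(-14 + 114))*(-35 + 2) = (1*100)*(-33) = 100*(-33) = -3300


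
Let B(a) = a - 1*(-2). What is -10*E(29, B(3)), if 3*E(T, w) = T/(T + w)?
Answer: -145/51 ≈ -2.8431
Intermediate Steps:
B(a) = 2 + a (B(a) = a + 2 = 2 + a)
E(T, w) = T/(3*(T + w)) (E(T, w) = (T/(T + w))/3 = T/(3*(T + w)))
-10*E(29, B(3)) = -10*29/(3*(29 + (2 + 3))) = -10*29/(3*(29 + 5)) = -10*29/(3*34) = -10*29/102 = -145/51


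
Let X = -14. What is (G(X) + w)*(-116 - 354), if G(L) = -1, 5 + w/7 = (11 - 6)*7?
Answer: -98230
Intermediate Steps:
w = 210 (w = -35 + 7*((11 - 6)*7) = -35 + 7*(5*7) = -35 + 7*35 = -35 + 245 = 210)
(G(X) + w)*(-116 - 354) = (-1 + 210)*(-116 - 354) = 209*(-470) = -98230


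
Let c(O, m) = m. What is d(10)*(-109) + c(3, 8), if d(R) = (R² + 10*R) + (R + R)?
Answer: -23972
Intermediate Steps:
d(R) = R² + 12*R (d(R) = (R² + 10*R) + 2*R = R² + 12*R)
d(10)*(-109) + c(3, 8) = (10*(12 + 10))*(-109) + 8 = (10*22)*(-109) + 8 = 220*(-109) + 8 = -23980 + 8 = -23972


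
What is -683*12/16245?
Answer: -2732/5415 ≈ -0.50452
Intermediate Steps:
-683*12/16245 = -8196*1/16245 = -2732/5415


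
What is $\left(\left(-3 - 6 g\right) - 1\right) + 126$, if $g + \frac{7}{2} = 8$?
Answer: $95$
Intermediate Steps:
$g = \frac{9}{2}$ ($g = - \frac{7}{2} + 8 = \frac{9}{2} \approx 4.5$)
$\left(\left(-3 - 6 g\right) - 1\right) + 126 = \left(\left(-3 - 27\right) - 1\right) + 126 = \left(\left(-3 - 27\right) + \left(-3 + 2\right)\right) + 126 = \left(-30 - 1\right) + 126 = -31 + 126 = 95$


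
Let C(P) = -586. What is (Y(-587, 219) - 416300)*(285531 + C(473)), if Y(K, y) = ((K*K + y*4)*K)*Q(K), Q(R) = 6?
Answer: -346799034102550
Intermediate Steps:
Y(K, y) = 6*K*(K² + 4*y) (Y(K, y) = ((K*K + y*4)*K)*6 = ((K² + 4*y)*K)*6 = (K*(K² + 4*y))*6 = 6*K*(K² + 4*y))
(Y(-587, 219) - 416300)*(285531 + C(473)) = (6*(-587)*((-587)² + 4*219) - 416300)*(285531 - 586) = (6*(-587)*(344569 + 876) - 416300)*284945 = (6*(-587)*345445 - 416300)*284945 = (-1216657290 - 416300)*284945 = -1217073590*284945 = -346799034102550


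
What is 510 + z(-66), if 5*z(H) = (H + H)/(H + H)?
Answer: 2551/5 ≈ 510.20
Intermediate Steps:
z(H) = ⅕ (z(H) = ((H + H)/(H + H))/5 = ((2*H)/((2*H)))/5 = ((2*H)*(1/(2*H)))/5 = (⅕)*1 = ⅕)
510 + z(-66) = 510 + ⅕ = 2551/5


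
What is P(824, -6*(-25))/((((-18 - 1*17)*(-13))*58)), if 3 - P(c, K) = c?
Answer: -821/26390 ≈ -0.031110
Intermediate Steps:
P(c, K) = 3 - c
P(824, -6*(-25))/((((-18 - 1*17)*(-13))*58)) = (3 - 1*824)/((((-18 - 1*17)*(-13))*58)) = (3 - 824)/((((-18 - 17)*(-13))*58)) = -821/(-35*(-13)*58) = -821/(455*58) = -821/26390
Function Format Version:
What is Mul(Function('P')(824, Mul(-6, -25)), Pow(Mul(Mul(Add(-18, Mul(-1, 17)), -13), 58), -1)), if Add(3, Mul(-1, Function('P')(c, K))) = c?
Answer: Rational(-821, 26390) ≈ -0.031110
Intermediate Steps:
Function('P')(c, K) = Add(3, Mul(-1, c))
Mul(Function('P')(824, Mul(-6, -25)), Pow(Mul(Mul(Add(-18, Mul(-1, 17)), -13), 58), -1)) = Mul(Add(3, Mul(-1, 824)), Pow(Mul(Mul(Add(-18, Mul(-1, 17)), -13), 58), -1)) = Mul(Add(3, -824), Pow(Mul(Mul(Add(-18, -17), -13), 58), -1)) = Mul(-821, Pow(Mul(Mul(-35, -13), 58), -1)) = Mul(-821, Pow(Mul(455, 58), -1)) = Mul(-821, Pow(26390, -1)) = Mul(-821, Rational(1, 26390)) = Rational(-821, 26390)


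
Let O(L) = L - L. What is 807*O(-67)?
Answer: 0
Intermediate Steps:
O(L) = 0
807*O(-67) = 807*0 = 0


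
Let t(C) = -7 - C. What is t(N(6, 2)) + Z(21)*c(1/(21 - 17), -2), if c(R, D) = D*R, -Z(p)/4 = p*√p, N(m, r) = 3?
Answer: -10 + 42*√21 ≈ 182.47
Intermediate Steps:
Z(p) = -4*p^(3/2) (Z(p) = -4*p*√p = -4*p^(3/2))
t(N(6, 2)) + Z(21)*c(1/(21 - 17), -2) = (-7 - 1*3) + (-84*√21)*(-2/(21 - 17)) = (-7 - 3) + (-84*√21)*(-2/4) = -10 + (-84*√21)*(-2*¼) = -10 - 84*√21*(-½) = -10 + 42*√21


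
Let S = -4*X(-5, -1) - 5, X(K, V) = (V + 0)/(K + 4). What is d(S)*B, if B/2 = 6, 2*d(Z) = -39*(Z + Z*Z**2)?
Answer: 172692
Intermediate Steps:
X(K, V) = V/(4 + K)
S = -9 (S = -(-4)/(4 - 5) - 5 = -(-4)/(-1) - 5 = -(-4)*(-1) - 5 = -4*1 - 5 = -4 - 5 = -9)
d(Z) = -39*Z/2 - 39*Z**3/2 (d(Z) = (-39*(Z + Z*Z**2))/2 = (-39*(Z + Z**3))/2 = (-39*Z - 39*Z**3)/2 = -39*Z/2 - 39*Z**3/2)
B = 12 (B = 2*6 = 12)
d(S)*B = -39/2*(-9)*(1 + (-9)**2)*12 = -39/2*(-9)*(1 + 81)*12 = -39/2*(-9)*82*12 = 14391*12 = 172692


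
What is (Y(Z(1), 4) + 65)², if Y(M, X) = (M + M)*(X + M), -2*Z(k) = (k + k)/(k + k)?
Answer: 15129/4 ≈ 3782.3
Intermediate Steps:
Z(k) = -½ (Z(k) = -(k + k)/(2*(k + k)) = -2*k/(2*(2*k)) = -2*k*1/(2*k)/2 = -½*1 = -½)
Y(M, X) = 2*M*(M + X) (Y(M, X) = (2*M)*(M + X) = 2*M*(M + X))
(Y(Z(1), 4) + 65)² = (2*(-½)*(-½ + 4) + 65)² = (2*(-½)*(7/2) + 65)² = (-7/2 + 65)² = (123/2)² = 15129/4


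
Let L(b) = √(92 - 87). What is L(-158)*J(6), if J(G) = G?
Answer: 6*√5 ≈ 13.416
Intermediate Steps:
L(b) = √5
L(-158)*J(6) = √5*6 = 6*√5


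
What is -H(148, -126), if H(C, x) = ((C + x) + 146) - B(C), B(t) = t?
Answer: -20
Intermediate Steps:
H(C, x) = 146 + x (H(C, x) = ((C + x) + 146) - C = (146 + C + x) - C = 146 + x)
-H(148, -126) = -(146 - 126) = -1*20 = -20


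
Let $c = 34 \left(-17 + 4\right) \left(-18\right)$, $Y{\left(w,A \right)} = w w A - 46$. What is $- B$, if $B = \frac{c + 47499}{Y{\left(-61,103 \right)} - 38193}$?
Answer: $- \frac{18485}{115008} \approx -0.16073$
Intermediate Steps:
$Y{\left(w,A \right)} = -46 + A w^{2}$ ($Y{\left(w,A \right)} = w^{2} A - 46 = A w^{2} - 46 = -46 + A w^{2}$)
$c = 7956$ ($c = 34 \left(-13\right) \left(-18\right) = \left(-442\right) \left(-18\right) = 7956$)
$B = \frac{18485}{115008}$ ($B = \frac{7956 + 47499}{\left(-46 + 103 \left(-61\right)^{2}\right) - 38193} = \frac{55455}{\left(-46 + 103 \cdot 3721\right) - 38193} = \frac{55455}{\left(-46 + 383263\right) - 38193} = \frac{55455}{383217 - 38193} = \frac{55455}{345024} = 55455 \cdot \frac{1}{345024} = \frac{18485}{115008} \approx 0.16073$)
$- B = \left(-1\right) \frac{18485}{115008} = - \frac{18485}{115008}$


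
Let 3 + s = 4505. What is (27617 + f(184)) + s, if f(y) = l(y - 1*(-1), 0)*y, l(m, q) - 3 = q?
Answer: 32671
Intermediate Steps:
s = 4502 (s = -3 + 4505 = 4502)
l(m, q) = 3 + q
f(y) = 3*y (f(y) = (3 + 0)*y = 3*y)
(27617 + f(184)) + s = (27617 + 3*184) + 4502 = (27617 + 552) + 4502 = 28169 + 4502 = 32671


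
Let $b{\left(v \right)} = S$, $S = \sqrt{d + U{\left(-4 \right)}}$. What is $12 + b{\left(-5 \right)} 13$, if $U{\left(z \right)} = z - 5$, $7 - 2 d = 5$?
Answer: $12 + 26 i \sqrt{2} \approx 12.0 + 36.77 i$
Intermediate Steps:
$d = 1$ ($d = \frac{7}{2} - \frac{5}{2} = 1$)
$U{\left(z \right)} = -5 + z$ ($U{\left(z \right)} = z - 5 = -5 + z$)
$S = 2 i \sqrt{2}$ ($S = \sqrt{1 - 9} = \sqrt{-8} = 2 i \sqrt{2} \approx 2.8284 i$)
$b{\left(v \right)} = 2 i \sqrt{2}$
$12 + b{\left(-5 \right)} 13 = 12 + 2 i \sqrt{2} \cdot 13 = 12 + 26 i \sqrt{2}$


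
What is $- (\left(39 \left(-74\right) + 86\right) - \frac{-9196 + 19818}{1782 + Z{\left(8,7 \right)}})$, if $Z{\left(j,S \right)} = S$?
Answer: $\frac{5019822}{1789} \approx 2805.9$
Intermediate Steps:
$- (\left(39 \left(-74\right) + 86\right) - \frac{-9196 + 19818}{1782 + Z{\left(8,7 \right)}}) = - (\left(39 \left(-74\right) + 86\right) - \frac{-9196 + 19818}{1782 + 7}) = - (\left(-2886 + 86\right) - \frac{10622}{1789}) = - (-2800 - 10622 \cdot \frac{1}{1789}) = - (-2800 - \frac{10622}{1789}) = \left(-1\right) \left(- \frac{5019822}{1789}\right) = \frac{5019822}{1789}$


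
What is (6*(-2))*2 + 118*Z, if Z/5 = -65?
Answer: -38374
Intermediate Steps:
Z = -325 (Z = 5*(-65) = -325)
(6*(-2))*2 + 118*Z = (6*(-2))*2 + 118*(-325) = -12*2 - 38350 = -24 - 38350 = -38374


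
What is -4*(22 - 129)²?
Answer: -45796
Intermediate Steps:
-4*(22 - 129)² = -4*(-107)² = -4*11449 = -45796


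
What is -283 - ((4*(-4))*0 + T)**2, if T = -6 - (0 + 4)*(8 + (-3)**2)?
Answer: -5759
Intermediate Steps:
T = -74 (T = -6 - 4*(8 + 9) = -6 - 4*17 = -6 - 1*68 = -6 - 68 = -74)
-283 - ((4*(-4))*0 + T)**2 = -283 - ((4*(-4))*0 - 74)**2 = -283 - (-16*0 - 74)**2 = -283 - (0 - 74)**2 = -283 - 1*(-74)**2 = -283 - 1*5476 = -283 - 5476 = -5759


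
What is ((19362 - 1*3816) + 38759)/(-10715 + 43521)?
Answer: 54305/32806 ≈ 1.6553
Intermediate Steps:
((19362 - 1*3816) + 38759)/(-10715 + 43521) = ((19362 - 3816) + 38759)/32806 = (15546 + 38759)*(1/32806) = 54305*(1/32806) = 54305/32806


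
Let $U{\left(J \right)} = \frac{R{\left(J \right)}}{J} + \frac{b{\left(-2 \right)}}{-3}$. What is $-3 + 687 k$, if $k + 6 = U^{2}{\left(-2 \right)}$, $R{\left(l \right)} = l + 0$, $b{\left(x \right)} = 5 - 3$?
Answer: $- \frac{12146}{3} \approx -4048.7$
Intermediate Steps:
$b{\left(x \right)} = 2$ ($b{\left(x \right)} = 5 - 3 = 2$)
$R{\left(l \right)} = l$
$U{\left(J \right)} = \frac{1}{3}$ ($U{\left(J \right)} = \frac{J}{J} + \frac{2}{-3} = 1 + 2 \left(- \frac{1}{3}\right) = 1 - \frac{2}{3} = \frac{1}{3}$)
$k = - \frac{53}{9}$ ($k = -6 + \left(\frac{1}{3}\right)^{2} = -6 + \frac{1}{9} = - \frac{53}{9} \approx -5.8889$)
$-3 + 687 k = -3 + 687 \left(- \frac{53}{9}\right) = -3 - \frac{12137}{3} = - \frac{12146}{3}$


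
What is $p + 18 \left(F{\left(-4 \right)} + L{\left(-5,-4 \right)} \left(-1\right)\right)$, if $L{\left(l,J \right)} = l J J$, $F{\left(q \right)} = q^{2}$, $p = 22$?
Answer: $1750$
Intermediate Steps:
$L{\left(l,J \right)} = l J^{2}$ ($L{\left(l,J \right)} = J l J = l J^{2}$)
$p + 18 \left(F{\left(-4 \right)} + L{\left(-5,-4 \right)} \left(-1\right)\right) = 22 + 18 \left(\left(-4\right)^{2} + - 5 \left(-4\right)^{2} \left(-1\right)\right) = 22 + 18 \left(16 + \left(-5\right) 16 \left(-1\right)\right) = 22 + 18 \left(16 - -80\right) = 22 + 18 \left(16 + 80\right) = 22 + 18 \cdot 96 = 22 + 1728 = 1750$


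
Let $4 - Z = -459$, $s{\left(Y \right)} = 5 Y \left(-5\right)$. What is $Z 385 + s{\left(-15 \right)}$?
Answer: $178630$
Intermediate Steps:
$s{\left(Y \right)} = - 25 Y$
$Z = 463$ ($Z = 4 - -459 = 4 + 459 = 463$)
$Z 385 + s{\left(-15 \right)} = 463 \cdot 385 - -375 = 178255 + 375 = 178630$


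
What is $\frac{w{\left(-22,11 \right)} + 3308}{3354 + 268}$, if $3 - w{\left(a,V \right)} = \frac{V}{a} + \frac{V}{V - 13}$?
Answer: $\frac{3317}{3622} \approx 0.91579$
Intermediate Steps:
$w{\left(a,V \right)} = 3 - \frac{V}{a} - \frac{V}{-13 + V}$ ($w{\left(a,V \right)} = 3 - \left(\frac{V}{a} + \frac{V}{V - 13}\right) = 3 - \left(\frac{V}{a} + \frac{V}{-13 + V}\right) = 3 - \frac{V}{a} - \frac{V}{-13 + V}$)
$\frac{w{\left(-22,11 \right)} + 3308}{3354 + 268} = \frac{\frac{- 11^{2} - -858 + 13 \cdot 11 + 2 \cdot 11 \left(-22\right)}{\left(-22\right) \left(-13 + 11\right)} + 3308}{3354 + 268} = \frac{- \frac{\left(-1\right) 121 + 858 + 143 - 484}{22 \left(-2\right)} + 3308}{3622} = \left(\left(- \frac{1}{22}\right) \left(- \frac{1}{2}\right) \left(-121 + 858 + 143 - 484\right) + 3308\right) \frac{1}{3622} = \left(\left(- \frac{1}{22}\right) \left(- \frac{1}{2}\right) 396 + 3308\right) \frac{1}{3622} = \left(9 + 3308\right) \frac{1}{3622} = 3317 \cdot \frac{1}{3622} = \frac{3317}{3622}$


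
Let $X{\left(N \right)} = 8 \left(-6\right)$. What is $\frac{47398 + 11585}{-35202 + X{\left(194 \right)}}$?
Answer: $- \frac{19661}{11750} \approx -1.6733$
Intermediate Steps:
$X{\left(N \right)} = -48$
$\frac{47398 + 11585}{-35202 + X{\left(194 \right)}} = \frac{47398 + 11585}{-35202 - 48} = \frac{58983}{-35250} = 58983 \left(- \frac{1}{35250}\right) = - \frac{19661}{11750}$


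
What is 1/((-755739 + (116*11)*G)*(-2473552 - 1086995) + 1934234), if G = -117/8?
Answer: 2/5514582622615 ≈ 3.6267e-13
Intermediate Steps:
G = -117/8 (G = -117*⅛ = -117/8 ≈ -14.625)
1/((-755739 + (116*11)*G)*(-2473552 - 1086995) + 1934234) = 1/((-755739 + (116*11)*(-117/8))*(-2473552 - 1086995) + 1934234) = 1/((-755739 + 1276*(-117/8))*(-3560547) + 1934234) = 1/((-755739 - 37323/2)*(-3560547) + 1934234) = 1/(-1548801/2*(-3560547) + 1934234) = 1/(5514578754147/2 + 1934234) = 1/(5514582622615/2) = 2/5514582622615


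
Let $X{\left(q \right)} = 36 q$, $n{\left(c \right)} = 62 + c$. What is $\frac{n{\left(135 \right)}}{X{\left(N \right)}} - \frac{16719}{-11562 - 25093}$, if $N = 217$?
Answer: $\frac{137829863}{286348860} \approx 0.48134$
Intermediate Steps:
$\frac{n{\left(135 \right)}}{X{\left(N \right)}} - \frac{16719}{-11562 - 25093} = \frac{62 + 135}{36 \cdot 217} - \frac{16719}{-11562 - 25093} = \frac{197}{7812} - \frac{16719}{-36655} = 197 \cdot \frac{1}{7812} - - \frac{16719}{36655} = \frac{197}{7812} + \frac{16719}{36655} = \frac{137829863}{286348860}$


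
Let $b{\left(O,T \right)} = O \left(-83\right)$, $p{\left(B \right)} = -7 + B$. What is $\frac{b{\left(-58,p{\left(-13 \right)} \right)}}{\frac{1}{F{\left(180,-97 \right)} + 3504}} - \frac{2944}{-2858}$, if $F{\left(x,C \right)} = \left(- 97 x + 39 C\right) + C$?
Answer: $- \frac{122697516744}{1429} \approx -8.5863 \cdot 10^{7}$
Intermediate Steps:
$F{\left(x,C \right)} = - 97 x + 40 C$
$b{\left(O,T \right)} = - 83 O$
$\frac{b{\left(-58,p{\left(-13 \right)} \right)}}{\frac{1}{F{\left(180,-97 \right)} + 3504}} - \frac{2944}{-2858} = \frac{\left(-83\right) \left(-58\right)}{\frac{1}{\left(\left(-97\right) 180 + 40 \left(-97\right)\right) + 3504}} - \frac{2944}{-2858} = \frac{4814}{\frac{1}{\left(-17460 - 3880\right) + 3504}} - - \frac{1472}{1429} = \frac{4814}{\frac{1}{-21340 + 3504}} + \frac{1472}{1429} = \frac{4814}{\frac{1}{-17836}} + \frac{1472}{1429} = \frac{4814}{- \frac{1}{17836}} + \frac{1472}{1429} = 4814 \left(-17836\right) + \frac{1472}{1429} = -85862504 + \frac{1472}{1429} = - \frac{122697516744}{1429}$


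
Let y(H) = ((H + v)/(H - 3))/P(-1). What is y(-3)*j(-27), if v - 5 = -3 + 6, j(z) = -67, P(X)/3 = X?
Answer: -335/18 ≈ -18.611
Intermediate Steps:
P(X) = 3*X
v = 8 (v = 5 + (-3 + 6) = 5 + 3 = 8)
y(H) = -(8 + H)/(3*(-3 + H)) (y(H) = ((H + 8)/(H - 3))/((3*(-1))) = ((8 + H)/(-3 + H))/(-3) = ((8 + H)/(-3 + H))*(-⅓) = -(8 + H)/(3*(-3 + H)))
y(-3)*j(-27) = ((-8 - 1*(-3))/(3*(-3 - 3)))*(-67) = ((⅓)*(-8 + 3)/(-6))*(-67) = ((⅓)*(-⅙)*(-5))*(-67) = (5/18)*(-67) = -335/18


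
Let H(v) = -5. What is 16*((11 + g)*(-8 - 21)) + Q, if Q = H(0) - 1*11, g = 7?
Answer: -8368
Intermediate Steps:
Q = -16 (Q = -5 - 1*11 = -5 - 11 = -16)
16*((11 + g)*(-8 - 21)) + Q = 16*((11 + 7)*(-8 - 21)) - 16 = 16*(18*(-29)) - 16 = 16*(-522) - 16 = -8352 - 16 = -8368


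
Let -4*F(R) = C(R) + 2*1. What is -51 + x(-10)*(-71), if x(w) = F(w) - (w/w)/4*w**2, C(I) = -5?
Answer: 6683/4 ≈ 1670.8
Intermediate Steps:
F(R) = 3/4 (F(R) = -(-5 + 2*1)/4 = -(-5 + 2)/4 = -1/4*(-3) = 3/4)
x(w) = 3/4 - w**2/4 (x(w) = 3/4 - (w/w)/4*w**2 = 3/4 - 1*(1/4)*w**2 = 3/4 - w**2/4)
-51 + x(-10)*(-71) = -51 + (3/4 - 1/4*(-10)**2)*(-71) = -51 + (3/4 - 1/4*100)*(-71) = -51 + (3/4 - 25)*(-71) = -51 - 97/4*(-71) = -51 + 6887/4 = 6683/4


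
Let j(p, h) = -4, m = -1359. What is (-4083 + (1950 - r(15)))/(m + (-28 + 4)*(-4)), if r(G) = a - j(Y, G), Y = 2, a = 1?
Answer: 2138/1263 ≈ 1.6928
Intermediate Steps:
r(G) = 5 (r(G) = 1 - 1*(-4) = 1 + 4 = 5)
(-4083 + (1950 - r(15)))/(m + (-28 + 4)*(-4)) = (-4083 + (1950 - 1*5))/(-1359 + (-28 + 4)*(-4)) = (-4083 + (1950 - 5))/(-1359 - 24*(-4)) = (-4083 + 1945)/(-1359 + 96) = -2138/(-1263) = -2138*(-1/1263) = 2138/1263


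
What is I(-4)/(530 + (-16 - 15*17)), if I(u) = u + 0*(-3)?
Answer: -4/259 ≈ -0.015444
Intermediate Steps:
I(u) = u (I(u) = u + 0 = u)
I(-4)/(530 + (-16 - 15*17)) = -4/(530 + (-16 - 15*17)) = -4/(530 + (-16 - 255)) = -4/(530 - 271) = -4/259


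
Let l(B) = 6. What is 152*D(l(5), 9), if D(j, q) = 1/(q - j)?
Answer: 152/3 ≈ 50.667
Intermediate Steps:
152*D(l(5), 9) = 152/(9 - 1*6) = 152/(9 - 6) = 152/3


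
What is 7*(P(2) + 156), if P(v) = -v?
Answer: 1078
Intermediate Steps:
7*(P(2) + 156) = 7*(-1*2 + 156) = 7*(-2 + 156) = 7*154 = 1078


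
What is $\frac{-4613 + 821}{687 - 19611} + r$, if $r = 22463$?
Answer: $\frac{35424467}{1577} \approx 22463.0$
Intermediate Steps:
$\frac{-4613 + 821}{687 - 19611} + r = \frac{-4613 + 821}{687 - 19611} + 22463 = - \frac{3792}{-18924} + 22463 = \left(-3792\right) \left(- \frac{1}{18924}\right) + 22463 = \frac{316}{1577} + 22463 = \frac{35424467}{1577}$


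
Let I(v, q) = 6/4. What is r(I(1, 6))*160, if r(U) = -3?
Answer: -480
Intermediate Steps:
I(v, q) = 3/2 (I(v, q) = 6*(1/4) = 3/2)
r(I(1, 6))*160 = -3*160 = -480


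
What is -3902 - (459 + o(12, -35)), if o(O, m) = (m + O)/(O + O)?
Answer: -104641/24 ≈ -4360.0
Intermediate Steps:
o(O, m) = (O + m)/(2*O) (o(O, m) = (O + m)/((2*O)) = (O + m)*(1/(2*O)) = (O + m)/(2*O))
-3902 - (459 + o(12, -35)) = -3902 - (459 + (1/2)*(12 - 35)/12) = -3902 - (459 + (1/2)*(1/12)*(-23)) = -3902 - (459 - 23/24) = -3902 - 1*10993/24 = -3902 - 10993/24 = -104641/24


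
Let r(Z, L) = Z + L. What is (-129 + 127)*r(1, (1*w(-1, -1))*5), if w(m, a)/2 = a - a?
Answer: -2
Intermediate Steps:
w(m, a) = 0 (w(m, a) = 2*(a - a) = 2*0 = 0)
r(Z, L) = L + Z
(-129 + 127)*r(1, (1*w(-1, -1))*5) = (-129 + 127)*((1*0)*5 + 1) = -2*(0*5 + 1) = -2*(0 + 1) = -2*1 = -2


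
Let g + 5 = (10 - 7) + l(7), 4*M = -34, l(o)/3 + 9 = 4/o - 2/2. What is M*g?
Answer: 1802/7 ≈ 257.43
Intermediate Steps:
l(o) = -30 + 12/o (l(o) = -27 + 3*(4/o - 2/2) = -27 + 3*(4/o - 2*½) = -27 + 3*(4/o - 1) = -27 + 3*(-1 + 4/o) = -27 + (-3 + 12/o) = -30 + 12/o)
M = -17/2 (M = (¼)*(-34) = -17/2 ≈ -8.5000)
g = -212/7 (g = -5 + ((10 - 7) + (-30 + 12/7)) = -5 + (3 + (-30 + 12*(⅐))) = -5 + (3 + (-30 + 12/7)) = -5 + (3 - 198/7) = -5 - 177/7 = -212/7 ≈ -30.286)
M*g = -17/2*(-212/7) = 1802/7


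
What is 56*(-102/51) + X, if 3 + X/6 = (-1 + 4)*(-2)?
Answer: -166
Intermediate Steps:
X = -54 (X = -18 + 6*((-1 + 4)*(-2)) = -18 + 6*(3*(-2)) = -18 + 6*(-6) = -18 - 36 = -54)
56*(-102/51) + X = 56*(-102/51) - 54 = 56*(-102*1/51) - 54 = 56*(-2) - 54 = -112 - 54 = -166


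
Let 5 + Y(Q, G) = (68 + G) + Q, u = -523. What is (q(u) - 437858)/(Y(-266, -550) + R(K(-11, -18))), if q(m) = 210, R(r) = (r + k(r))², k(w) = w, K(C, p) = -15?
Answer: -437648/147 ≈ -2977.2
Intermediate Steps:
R(r) = 4*r² (R(r) = (r + r)² = (2*r)² = 4*r²)
Y(Q, G) = 63 + G + Q (Y(Q, G) = -5 + ((68 + G) + Q) = -5 + (68 + G + Q) = 63 + G + Q)
(q(u) - 437858)/(Y(-266, -550) + R(K(-11, -18))) = (210 - 437858)/((63 - 550 - 266) + 4*(-15)²) = -437648/(-753 + 4*225) = -437648/(-753 + 900) = -437648/147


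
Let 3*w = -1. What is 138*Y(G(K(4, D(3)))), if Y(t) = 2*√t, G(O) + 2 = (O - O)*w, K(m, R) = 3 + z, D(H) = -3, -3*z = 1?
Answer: 276*I*√2 ≈ 390.32*I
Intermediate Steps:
z = -⅓ (z = -⅓*1 = -⅓ ≈ -0.33333)
w = -⅓ (w = (⅓)*(-1) = -⅓ ≈ -0.33333)
K(m, R) = 8/3 (K(m, R) = 3 - ⅓ = 8/3)
G(O) = -2 (G(O) = -2 + (O - O)*(-⅓) = -2 + 0*(-⅓) = -2 + 0 = -2)
138*Y(G(K(4, D(3)))) = 138*(2*√(-2)) = 138*(2*(I*√2)) = 138*(2*I*√2) = 276*I*√2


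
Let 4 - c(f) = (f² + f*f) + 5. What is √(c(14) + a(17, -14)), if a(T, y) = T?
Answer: 2*I*√94 ≈ 19.391*I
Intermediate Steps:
c(f) = -1 - 2*f² (c(f) = 4 - ((f² + f*f) + 5) = 4 - ((f² + f²) + 5) = 4 - (2*f² + 5) = 4 - (5 + 2*f²) = 4 + (-5 - 2*f²) = -1 - 2*f²)
√(c(14) + a(17, -14)) = √((-1 - 2*14²) + 17) = √((-1 - 2*196) + 17) = √((-1 - 392) + 17) = √(-393 + 17) = √(-376) = 2*I*√94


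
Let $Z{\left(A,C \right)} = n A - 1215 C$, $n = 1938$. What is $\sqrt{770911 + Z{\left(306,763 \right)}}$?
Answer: $\sqrt{436894} \approx 660.98$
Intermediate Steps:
$Z{\left(A,C \right)} = - 1215 C + 1938 A$ ($Z{\left(A,C \right)} = 1938 A - 1215 C = - 1215 C + 1938 A$)
$\sqrt{770911 + Z{\left(306,763 \right)}} = \sqrt{770911 + \left(\left(-1215\right) 763 + 1938 \cdot 306\right)} = \sqrt{770911 + \left(-927045 + 593028\right)} = \sqrt{770911 - 334017} = \sqrt{436894}$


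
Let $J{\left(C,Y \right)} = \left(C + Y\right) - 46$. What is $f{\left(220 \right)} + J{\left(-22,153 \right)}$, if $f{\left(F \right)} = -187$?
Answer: $-102$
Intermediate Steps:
$J{\left(C,Y \right)} = -46 + C + Y$
$f{\left(220 \right)} + J{\left(-22,153 \right)} = -187 - -85 = -187 + 85 = -102$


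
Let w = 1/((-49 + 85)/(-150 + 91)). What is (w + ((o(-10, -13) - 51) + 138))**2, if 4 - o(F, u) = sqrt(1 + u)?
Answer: 10333537/1296 - 3217*I*sqrt(3)/9 ≈ 7973.4 - 619.11*I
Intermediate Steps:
o(F, u) = 4 - sqrt(1 + u)
w = -59/36 (w = 1/(36/(-59)) = 1/(36*(-1/59)) = 1/(-36/59) = -59/36 ≈ -1.6389)
(w + ((o(-10, -13) - 51) + 138))**2 = (-59/36 + (((4 - sqrt(1 - 13)) - 51) + 138))**2 = (-59/36 + (((4 - sqrt(-12)) - 51) + 138))**2 = (-59/36 + (((4 - 2*I*sqrt(3)) - 51) + 138))**2 = (-59/36 + ((-47 - 2*I*sqrt(3)) + 138))**2 = (-59/36 + (91 - 2*I*sqrt(3)))**2 = (3217/36 - 2*I*sqrt(3))**2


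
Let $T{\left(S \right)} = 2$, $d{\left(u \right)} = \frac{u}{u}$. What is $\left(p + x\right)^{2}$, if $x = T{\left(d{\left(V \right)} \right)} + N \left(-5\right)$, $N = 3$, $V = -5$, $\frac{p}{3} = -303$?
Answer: $850084$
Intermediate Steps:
$p = -909$ ($p = 3 \left(-303\right) = -909$)
$d{\left(u \right)} = 1$
$x = -13$ ($x = 2 + 3 \left(-5\right) = 2 - 15 = -13$)
$\left(p + x\right)^{2} = \left(-909 - 13\right)^{2} = \left(-922\right)^{2} = 850084$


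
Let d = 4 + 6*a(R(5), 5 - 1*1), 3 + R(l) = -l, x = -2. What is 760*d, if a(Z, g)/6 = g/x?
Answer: -51680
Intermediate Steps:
R(l) = -3 - l
a(Z, g) = -3*g (a(Z, g) = 6*(g/(-2)) = 6*(g*(-1/2)) = 6*(-g/2) = -3*g)
d = -68 (d = 4 + 6*(-3*(5 - 1*1)) = 4 + 6*(-3*(5 - 1)) = 4 + 6*(-3*4) = 4 + 6*(-12) = 4 - 72 = -68)
760*d = 760*(-68) = -51680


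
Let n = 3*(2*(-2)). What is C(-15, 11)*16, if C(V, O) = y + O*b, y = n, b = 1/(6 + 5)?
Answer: -176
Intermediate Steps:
b = 1/11 ≈ 0.090909
n = -12 (n = 3*(-4) = -12)
y = -12
C(V, O) = -12 + O/11 (C(V, O) = -12 + O*(1/11) = -12 + O/11)
C(-15, 11)*16 = (-12 + (1/11)*11)*16 = (-12 + 1)*16 = -11*16 = -176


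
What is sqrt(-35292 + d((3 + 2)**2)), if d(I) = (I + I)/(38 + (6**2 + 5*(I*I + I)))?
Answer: I*sqrt(97485073698)/1662 ≈ 187.86*I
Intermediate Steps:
d(I) = 2*I/(74 + 5*I + 5*I**2) (d(I) = (2*I)/(38 + (36 + 5*(I**2 + I))) = (2*I)/(38 + (36 + 5*(I + I**2))) = (2*I)/(38 + (36 + (5*I + 5*I**2))) = (2*I)/(38 + (36 + 5*I + 5*I**2)) = (2*I)/(74 + 5*I + 5*I**2) = 2*I/(74 + 5*I + 5*I**2))
sqrt(-35292 + d((3 + 2)**2)) = sqrt(-35292 + 2*(3 + 2)**2/(74 + 5*(3 + 2)**2 + 5*((3 + 2)**2)**2)) = sqrt(-35292 + 2*5**2/(74 + 5*5**2 + 5*(5**2)**2)) = sqrt(-35292 + 2*25/(74 + 5*25 + 5*25**2)) = sqrt(-35292 + 2*25/(74 + 125 + 5*625)) = sqrt(-35292 + 2*25/(74 + 125 + 3125)) = sqrt(-35292 + 2*25/3324) = sqrt(-35292 + 2*25*(1/3324)) = sqrt(-35292 + 25/1662) = sqrt(-58655279/1662) = I*sqrt(97485073698)/1662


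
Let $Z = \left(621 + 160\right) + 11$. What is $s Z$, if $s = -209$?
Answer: $-165528$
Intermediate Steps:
$Z = 792$ ($Z = 781 + 11 = 792$)
$s Z = \left(-209\right) 792 = -165528$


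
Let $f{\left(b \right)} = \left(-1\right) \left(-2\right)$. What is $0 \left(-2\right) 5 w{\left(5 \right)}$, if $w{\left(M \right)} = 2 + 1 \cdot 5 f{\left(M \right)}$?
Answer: $0$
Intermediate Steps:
$f{\left(b \right)} = 2$
$w{\left(M \right)} = 12$ ($w{\left(M \right)} = 2 + 1 \cdot 5 \cdot 2 = 2 + 1 \cdot 10 = 2 + 10 = 12$)
$0 \left(-2\right) 5 w{\left(5 \right)} = 0 \left(-2\right) 5 \cdot 12 = 0 \cdot 5 \cdot 12 = 0 \cdot 12 = 0$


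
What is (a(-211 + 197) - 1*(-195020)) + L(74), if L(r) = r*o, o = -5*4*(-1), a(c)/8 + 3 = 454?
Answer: 200108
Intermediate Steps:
a(c) = 3608 (a(c) = -24 + 8*454 = -24 + 3632 = 3608)
o = 20 (o = -20*(-1) = 20)
L(r) = 20*r (L(r) = r*20 = 20*r)
(a(-211 + 197) - 1*(-195020)) + L(74) = (3608 - 1*(-195020)) + 20*74 = (3608 + 195020) + 1480 = 198628 + 1480 = 200108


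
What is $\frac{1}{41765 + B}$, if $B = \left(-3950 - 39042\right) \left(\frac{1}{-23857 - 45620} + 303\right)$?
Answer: $- \frac{69477}{902145670855} \approx -7.7013 \cdot 10^{-8}$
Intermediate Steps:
$B = - \frac{905047377760}{69477}$ ($B = - 42992 \left(\frac{1}{-69477} + 303\right) = - 42992 \left(- \frac{1}{69477} + 303\right) = \left(-42992\right) \frac{21051530}{69477} = - \frac{905047377760}{69477} \approx -1.3027 \cdot 10^{7}$)
$\frac{1}{41765 + B} = \frac{1}{41765 - \frac{905047377760}{69477}} = \frac{1}{- \frac{902145670855}{69477}} = - \frac{69477}{902145670855}$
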